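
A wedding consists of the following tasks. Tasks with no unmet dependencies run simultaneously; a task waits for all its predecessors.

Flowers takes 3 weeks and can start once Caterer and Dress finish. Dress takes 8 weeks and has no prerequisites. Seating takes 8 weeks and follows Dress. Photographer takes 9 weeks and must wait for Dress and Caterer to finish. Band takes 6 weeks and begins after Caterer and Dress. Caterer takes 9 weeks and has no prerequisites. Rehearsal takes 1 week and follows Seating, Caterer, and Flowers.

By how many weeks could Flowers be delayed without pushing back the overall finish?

5

Critical path: Caterer→Photographer = 9+9 = 18, so the finish is 18 weeks.
Longest path through Flowers: 13 weeks (earliest finish 12, latest finish 17).
Float = 18 − 13 = 5.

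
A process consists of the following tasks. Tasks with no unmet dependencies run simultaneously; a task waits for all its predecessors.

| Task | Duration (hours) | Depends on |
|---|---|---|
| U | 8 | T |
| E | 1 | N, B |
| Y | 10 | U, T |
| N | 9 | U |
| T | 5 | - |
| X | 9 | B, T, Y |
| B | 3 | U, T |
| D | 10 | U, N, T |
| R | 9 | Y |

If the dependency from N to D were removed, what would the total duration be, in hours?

32

With the dependency in place, T→U→N→D = 5+8+9+10 = 32 sets the finish at 32 hours.
Without N→D, D's earliest start moves from 22 to 13.
The longest chain is now T→U→Y→R = 5+8+10+9 = 32, so the schedule takes 32 hours.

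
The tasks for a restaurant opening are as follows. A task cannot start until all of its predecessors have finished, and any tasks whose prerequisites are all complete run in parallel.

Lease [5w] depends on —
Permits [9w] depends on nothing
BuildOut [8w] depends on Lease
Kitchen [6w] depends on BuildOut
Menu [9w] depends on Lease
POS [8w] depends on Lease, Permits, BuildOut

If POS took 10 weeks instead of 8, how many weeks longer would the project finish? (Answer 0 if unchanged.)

2

Actual critical path: Lease→BuildOut→POS = 5+8+8 = 21 ⇒ 21 weeks.
POS lies on that path, so at 10 weeks the path becomes 23 weeks.
That remains the longest chain; total 23 weeks.
Change in finish: 23 − 21 = +2 weeks.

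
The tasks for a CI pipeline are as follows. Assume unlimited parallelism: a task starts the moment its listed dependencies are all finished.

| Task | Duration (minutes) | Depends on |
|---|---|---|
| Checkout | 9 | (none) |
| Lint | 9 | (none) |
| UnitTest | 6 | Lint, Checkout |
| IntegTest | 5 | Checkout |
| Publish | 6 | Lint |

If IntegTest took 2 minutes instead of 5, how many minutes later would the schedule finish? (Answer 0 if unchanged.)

0

As given, the longest chain is Checkout→UnitTest = 9+6 = 15, so the finish is 15 minutes.
IntegTest is off the critical path — its longest chain is 14 minutes, giving 1 of slack.
No other chain overtakes it, so the finish is 15 minutes.
Change in finish: 15 − 15 = +0 minutes.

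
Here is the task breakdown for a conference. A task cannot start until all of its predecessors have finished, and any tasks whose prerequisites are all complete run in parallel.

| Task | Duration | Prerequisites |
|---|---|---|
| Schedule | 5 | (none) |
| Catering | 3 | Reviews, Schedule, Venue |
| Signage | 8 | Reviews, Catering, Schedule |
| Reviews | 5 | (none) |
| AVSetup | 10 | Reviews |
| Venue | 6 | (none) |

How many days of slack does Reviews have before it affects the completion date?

Critical path: Venue→Catering→Signage = 6+3+8 = 17, so the finish is 17 days.
The longest chain containing Reviews totals 16 days.
So Reviews can slip 6 − 5 = 1 day.

1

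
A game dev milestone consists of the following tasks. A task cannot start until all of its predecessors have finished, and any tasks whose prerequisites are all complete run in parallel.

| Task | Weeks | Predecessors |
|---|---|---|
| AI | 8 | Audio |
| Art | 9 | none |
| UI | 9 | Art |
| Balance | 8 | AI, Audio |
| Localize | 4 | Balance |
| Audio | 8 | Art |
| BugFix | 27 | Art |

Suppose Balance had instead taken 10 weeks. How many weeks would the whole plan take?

Baseline: Art→Audio→AI→Balance→Localize = 9+8+8+8+4 = 37 → 37 weeks.
Balance lies on that path, so at 10 weeks the path becomes 39 weeks.
That remains the longest chain; total 39 weeks.

39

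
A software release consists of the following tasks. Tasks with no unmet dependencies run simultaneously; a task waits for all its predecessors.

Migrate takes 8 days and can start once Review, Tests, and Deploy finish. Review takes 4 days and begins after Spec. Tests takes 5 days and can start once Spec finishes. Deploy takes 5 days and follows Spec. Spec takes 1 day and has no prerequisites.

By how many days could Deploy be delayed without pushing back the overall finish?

The longest chain is Spec→Tests→Migrate = 1+5+8 = 14; overall finish 14 days.
Longest path through Deploy: 14 days (earliest finish 6, latest finish 6).
Float = 14 − 14 = 0.

0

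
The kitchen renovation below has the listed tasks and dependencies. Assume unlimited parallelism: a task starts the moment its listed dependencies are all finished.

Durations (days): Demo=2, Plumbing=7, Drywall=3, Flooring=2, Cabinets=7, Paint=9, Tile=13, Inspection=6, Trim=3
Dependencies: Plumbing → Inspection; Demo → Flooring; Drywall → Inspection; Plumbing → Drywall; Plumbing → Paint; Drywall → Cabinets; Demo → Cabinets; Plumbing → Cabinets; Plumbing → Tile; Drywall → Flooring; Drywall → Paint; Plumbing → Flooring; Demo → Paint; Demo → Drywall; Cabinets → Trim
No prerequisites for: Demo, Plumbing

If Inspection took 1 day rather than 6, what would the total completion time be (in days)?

20

The binding path is Plumbing→Drywall→Cabinets→Trim = 7+3+7+3 = 20; finish at 20 days.
The longest path through Inspection is only 16 days, so Inspection has float 4.
That remains the longest chain; total 20 days.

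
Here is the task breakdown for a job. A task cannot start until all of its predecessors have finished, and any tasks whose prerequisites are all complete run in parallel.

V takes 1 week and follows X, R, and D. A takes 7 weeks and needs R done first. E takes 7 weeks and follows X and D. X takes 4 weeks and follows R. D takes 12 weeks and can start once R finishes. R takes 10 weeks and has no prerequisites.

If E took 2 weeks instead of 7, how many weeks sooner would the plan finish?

Critical path before the change: R→D→E = 10+12+7 = 29 giving 29 weeks.
E is on the critical path; changing it to 2 makes that path 24 weeks.
That remains the longest chain; total 24 weeks.
Change in finish: 24 − 29 = -5 weeks.

5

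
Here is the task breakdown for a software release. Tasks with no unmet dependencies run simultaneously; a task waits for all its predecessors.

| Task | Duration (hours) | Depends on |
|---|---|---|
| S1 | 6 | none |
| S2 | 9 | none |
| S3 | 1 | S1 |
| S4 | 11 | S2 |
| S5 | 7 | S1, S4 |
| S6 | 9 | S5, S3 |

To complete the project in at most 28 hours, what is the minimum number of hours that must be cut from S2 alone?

Current finish: 36 hours; target: 28.
S2 is on every critical path, so each hour cut from S2 cuts the finish by one (this holds down to a finish of 28).
Need 36 − 28 = 8 hours off S2 → S2 becomes 1 hour, finish becomes 28.

8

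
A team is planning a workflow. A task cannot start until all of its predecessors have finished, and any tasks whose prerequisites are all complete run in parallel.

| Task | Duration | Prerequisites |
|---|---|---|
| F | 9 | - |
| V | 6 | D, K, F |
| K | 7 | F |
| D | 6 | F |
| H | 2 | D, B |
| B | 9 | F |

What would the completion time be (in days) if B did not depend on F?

Original critical path: F→K→V = 9+7+6 = 22 ⇒ 22 days.
Without F→B, B's earliest start moves from 9 to 0.
New critical path: F→K→V = 9+7+6 = 22 ⇒ 22 days.

22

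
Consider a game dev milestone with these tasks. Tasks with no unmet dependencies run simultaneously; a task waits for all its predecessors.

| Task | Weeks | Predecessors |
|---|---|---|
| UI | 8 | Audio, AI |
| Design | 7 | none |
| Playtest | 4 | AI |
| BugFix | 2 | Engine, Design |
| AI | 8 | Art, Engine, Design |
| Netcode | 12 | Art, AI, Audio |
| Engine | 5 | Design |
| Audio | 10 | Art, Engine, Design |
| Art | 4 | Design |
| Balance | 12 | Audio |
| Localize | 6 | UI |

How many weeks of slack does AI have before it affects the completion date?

2

The longest chain is Design→Engine→Audio→UI→Localize = 7+5+10+8+6 = 36; overall finish 36 weeks.
The longest chain containing AI totals 34 weeks.
So AI can slip 22 − 20 = 2 weeks.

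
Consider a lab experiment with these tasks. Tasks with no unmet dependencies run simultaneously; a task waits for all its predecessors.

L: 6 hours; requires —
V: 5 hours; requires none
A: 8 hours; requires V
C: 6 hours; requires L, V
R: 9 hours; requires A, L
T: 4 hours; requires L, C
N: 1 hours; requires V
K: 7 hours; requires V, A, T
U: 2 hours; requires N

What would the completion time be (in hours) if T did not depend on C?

With the dependency in place, L→C→T→K = 6+6+4+7 = 23 sets the finish at 23 hours.
Without C→T, T's earliest start moves from 12 to 6.
The longest chain is now V→A→R = 5+8+9 = 22, so the plan takes 22 hours.

22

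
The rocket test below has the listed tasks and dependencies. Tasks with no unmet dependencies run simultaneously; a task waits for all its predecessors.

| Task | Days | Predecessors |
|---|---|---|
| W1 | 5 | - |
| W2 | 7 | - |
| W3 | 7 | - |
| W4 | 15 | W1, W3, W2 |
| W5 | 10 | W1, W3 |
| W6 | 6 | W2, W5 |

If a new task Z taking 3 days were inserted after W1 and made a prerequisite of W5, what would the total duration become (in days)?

Originally the plan takes 23 days.
With Z inserted, W5 now waits for max(W1, W3, Z).
New critical path: W1→Z→W5→W6 = 5+3+10+6 = 24 ⇒ 24 days.

24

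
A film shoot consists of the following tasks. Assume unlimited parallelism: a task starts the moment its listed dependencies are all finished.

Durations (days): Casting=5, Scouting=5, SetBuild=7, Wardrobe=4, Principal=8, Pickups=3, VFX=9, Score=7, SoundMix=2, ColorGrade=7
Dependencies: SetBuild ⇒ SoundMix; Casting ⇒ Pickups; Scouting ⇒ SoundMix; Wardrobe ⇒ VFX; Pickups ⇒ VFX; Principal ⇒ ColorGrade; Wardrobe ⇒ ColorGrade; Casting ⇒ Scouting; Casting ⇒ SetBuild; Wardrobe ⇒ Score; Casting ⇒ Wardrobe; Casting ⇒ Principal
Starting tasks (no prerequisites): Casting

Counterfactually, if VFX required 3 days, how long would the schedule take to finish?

20

As given, the longest chain is Casting→Principal→ColorGrade = 5+8+7 = 20, so the finish is 20 days.
VFX has 2 days of float (longest path through it is 18).
That remains the longest chain; total 20 days.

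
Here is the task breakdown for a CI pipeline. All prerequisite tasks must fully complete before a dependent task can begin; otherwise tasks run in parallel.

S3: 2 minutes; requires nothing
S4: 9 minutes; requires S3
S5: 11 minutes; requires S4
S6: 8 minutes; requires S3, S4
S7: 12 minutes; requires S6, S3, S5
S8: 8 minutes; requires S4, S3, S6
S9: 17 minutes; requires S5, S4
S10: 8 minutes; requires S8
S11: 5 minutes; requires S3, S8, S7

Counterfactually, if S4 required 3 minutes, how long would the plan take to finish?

Baseline: S3→S4→S5→S7→S11 = 2+9+11+12+5 = 39 → 39 minutes.
S4 lies on that path, so at 3 minutes the path becomes 33 minutes.
No other chain overtakes it, so the finish is 33 minutes.

33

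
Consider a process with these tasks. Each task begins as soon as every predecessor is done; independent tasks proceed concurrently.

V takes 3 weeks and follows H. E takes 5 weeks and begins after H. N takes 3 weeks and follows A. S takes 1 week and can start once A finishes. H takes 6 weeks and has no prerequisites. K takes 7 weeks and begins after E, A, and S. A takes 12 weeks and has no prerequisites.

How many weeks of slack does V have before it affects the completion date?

The longest chain is A→S→K = 12+1+7 = 20; overall finish 20 weeks.
V finishes as early as 9 and must finish by 20.
Slack of V = 17 − 6 = 11 weeks.

11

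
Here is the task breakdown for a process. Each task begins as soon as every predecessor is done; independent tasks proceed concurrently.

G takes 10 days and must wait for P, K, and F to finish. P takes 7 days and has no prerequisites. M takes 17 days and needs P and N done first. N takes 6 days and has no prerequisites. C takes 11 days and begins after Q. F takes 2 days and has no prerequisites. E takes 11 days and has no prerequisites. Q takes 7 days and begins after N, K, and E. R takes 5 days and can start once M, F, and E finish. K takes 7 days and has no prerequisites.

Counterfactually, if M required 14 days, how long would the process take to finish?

Baseline: P→M→R = 7+17+5 = 29 → 29 days.
M is on the critical path; changing it to 14 makes that path 26 days.
Now E→Q→C = 11+7+11 = 29 is longest, so the finish becomes 29 days.

29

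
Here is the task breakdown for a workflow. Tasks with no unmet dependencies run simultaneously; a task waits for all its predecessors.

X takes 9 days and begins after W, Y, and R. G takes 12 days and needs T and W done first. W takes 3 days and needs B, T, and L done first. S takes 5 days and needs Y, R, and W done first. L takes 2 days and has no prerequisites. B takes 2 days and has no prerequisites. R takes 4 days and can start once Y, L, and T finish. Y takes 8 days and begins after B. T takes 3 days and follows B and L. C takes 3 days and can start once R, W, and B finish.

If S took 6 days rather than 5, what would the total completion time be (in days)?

Actual critical path: B→Y→R→X = 2+8+4+9 = 23 ⇒ 23 days.
S has 4 days of float (longest path through it is 19).
That remains the longest chain; total 23 days.

23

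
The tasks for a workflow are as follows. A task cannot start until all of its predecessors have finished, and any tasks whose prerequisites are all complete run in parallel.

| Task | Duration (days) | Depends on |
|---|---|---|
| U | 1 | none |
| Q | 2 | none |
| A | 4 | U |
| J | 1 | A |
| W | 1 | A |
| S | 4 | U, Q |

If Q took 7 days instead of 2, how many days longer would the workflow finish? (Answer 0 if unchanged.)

Actual critical path: Q→S = 2+4 = 6 ⇒ 6 days.
Q is on the critical path; changing it to 7 makes that path 11 days.
That remains the longest chain; total 11 days.
Change in finish: 11 − 6 = +5 days.

5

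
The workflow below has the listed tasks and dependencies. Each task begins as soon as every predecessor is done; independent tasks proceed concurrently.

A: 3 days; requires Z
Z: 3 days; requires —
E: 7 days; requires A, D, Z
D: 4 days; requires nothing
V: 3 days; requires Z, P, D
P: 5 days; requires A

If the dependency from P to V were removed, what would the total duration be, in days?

13

Original critical path: Z→A→P→V = 3+3+5+3 = 14 ⇒ 14 days.
Without P→V, V's earliest start moves from 11 to 4.
New critical path: Z→A→E = 3+3+7 = 13 ⇒ 13 days.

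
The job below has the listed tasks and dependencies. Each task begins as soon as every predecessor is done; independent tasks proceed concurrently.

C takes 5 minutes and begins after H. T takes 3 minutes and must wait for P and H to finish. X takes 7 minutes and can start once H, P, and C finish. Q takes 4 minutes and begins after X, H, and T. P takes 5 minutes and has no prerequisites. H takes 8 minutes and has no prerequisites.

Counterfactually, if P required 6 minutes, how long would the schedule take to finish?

24

Baseline: H→C→X→Q = 8+5+7+4 = 24 → 24 minutes.
P is off the critical path — its longest chain is 16 minutes, giving 8 of slack.
That remains the longest chain; total 24 minutes.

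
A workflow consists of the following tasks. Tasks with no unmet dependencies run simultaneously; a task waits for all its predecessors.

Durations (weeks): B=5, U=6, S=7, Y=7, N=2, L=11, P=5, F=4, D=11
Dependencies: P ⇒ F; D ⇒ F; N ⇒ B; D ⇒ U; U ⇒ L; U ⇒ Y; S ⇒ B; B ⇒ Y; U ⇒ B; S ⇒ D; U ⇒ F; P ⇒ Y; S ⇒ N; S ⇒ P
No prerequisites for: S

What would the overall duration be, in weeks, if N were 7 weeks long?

36

As given, the longest chain is S→D→U→B→Y = 7+11+6+5+7 = 36, so the finish is 36 weeks.
The longest path through N is only 21 weeks, so N has float 15.
That remains the longest chain; total 36 weeks.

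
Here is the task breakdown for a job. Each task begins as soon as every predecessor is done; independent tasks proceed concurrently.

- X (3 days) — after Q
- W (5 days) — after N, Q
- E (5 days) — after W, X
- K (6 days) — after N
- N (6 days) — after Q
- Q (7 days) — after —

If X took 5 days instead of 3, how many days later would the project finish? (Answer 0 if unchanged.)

Baseline: Q→N→W→E = 7+6+5+5 = 23 → 23 days.
X has 8 days of float (longest path through it is 15).
No other chain overtakes it, so the finish is 23 days.
Change in finish: 23 − 23 = +0 days.

0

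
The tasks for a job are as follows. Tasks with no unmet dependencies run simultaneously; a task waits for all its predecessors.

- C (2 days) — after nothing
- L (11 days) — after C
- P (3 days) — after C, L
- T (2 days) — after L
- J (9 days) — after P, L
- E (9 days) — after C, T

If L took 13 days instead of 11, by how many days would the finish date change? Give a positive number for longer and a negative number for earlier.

2

Actual critical path: C→L→P→J = 2+11+3+9 = 25 ⇒ 25 days.
Since L is critical, the +2 change carries straight to that chain (now 27 days).
No other chain overtakes it, so the finish is 27 days.
Change in finish: 27 − 25 = +2 days.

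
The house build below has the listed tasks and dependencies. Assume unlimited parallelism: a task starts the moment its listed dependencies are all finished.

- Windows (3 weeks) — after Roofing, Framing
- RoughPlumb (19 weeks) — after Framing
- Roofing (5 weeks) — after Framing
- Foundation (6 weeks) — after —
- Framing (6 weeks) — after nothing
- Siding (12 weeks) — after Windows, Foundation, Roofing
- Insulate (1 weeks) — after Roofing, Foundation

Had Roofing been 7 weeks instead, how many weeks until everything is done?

28

The binding path is Framing→Roofing→Windows→Siding = 6+5+3+12 = 26; finish at 26 weeks.
Roofing lies on that path, so at 7 weeks the path becomes 28 weeks.
The critical path is still Framing→Roofing→Windows→Siding; finish is now 28 weeks.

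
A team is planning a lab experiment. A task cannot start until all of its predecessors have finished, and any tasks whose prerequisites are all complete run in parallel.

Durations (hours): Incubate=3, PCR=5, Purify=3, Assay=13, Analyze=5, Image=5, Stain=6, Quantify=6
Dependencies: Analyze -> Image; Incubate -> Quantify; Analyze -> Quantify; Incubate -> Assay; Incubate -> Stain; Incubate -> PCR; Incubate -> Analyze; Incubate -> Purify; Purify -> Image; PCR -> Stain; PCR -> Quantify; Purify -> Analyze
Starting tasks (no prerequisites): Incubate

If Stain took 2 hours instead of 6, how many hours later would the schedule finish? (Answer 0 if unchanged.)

Critical path before the change: Incubate→Purify→Analyze→Quantify = 3+3+5+6 = 17 giving 17 hours.
The longest path through Stain is only 14 hours, so Stain has float 3.
No other chain overtakes it, so the finish is 17 hours.
Change in finish: 17 − 17 = +0 hours.

0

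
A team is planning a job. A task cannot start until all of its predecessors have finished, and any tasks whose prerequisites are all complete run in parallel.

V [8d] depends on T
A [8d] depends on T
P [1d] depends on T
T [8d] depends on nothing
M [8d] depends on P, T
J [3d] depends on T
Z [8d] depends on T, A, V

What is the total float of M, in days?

7

The longest chain is T→V→Z = 8+8+8 = 24; overall finish 24 days.
M finishes as early as 17 and must finish by 24.
Slack of M = 16 − 9 = 7 days.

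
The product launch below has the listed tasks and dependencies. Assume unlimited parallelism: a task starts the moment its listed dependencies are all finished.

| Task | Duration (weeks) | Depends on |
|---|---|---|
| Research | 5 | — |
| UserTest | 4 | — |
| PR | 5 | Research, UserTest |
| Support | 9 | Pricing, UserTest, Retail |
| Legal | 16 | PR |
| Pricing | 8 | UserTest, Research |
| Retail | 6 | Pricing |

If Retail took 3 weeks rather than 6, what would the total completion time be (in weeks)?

26

As given, the longest chain is Research→Pricing→Retail→Support = 5+8+6+9 = 28, so the finish is 28 weeks.
Retail lies on that path, so at 3 weeks the path becomes 25 weeks.
The binding chain switches to Research→PR→Legal = 5+5+16 = 26; finish 26 weeks.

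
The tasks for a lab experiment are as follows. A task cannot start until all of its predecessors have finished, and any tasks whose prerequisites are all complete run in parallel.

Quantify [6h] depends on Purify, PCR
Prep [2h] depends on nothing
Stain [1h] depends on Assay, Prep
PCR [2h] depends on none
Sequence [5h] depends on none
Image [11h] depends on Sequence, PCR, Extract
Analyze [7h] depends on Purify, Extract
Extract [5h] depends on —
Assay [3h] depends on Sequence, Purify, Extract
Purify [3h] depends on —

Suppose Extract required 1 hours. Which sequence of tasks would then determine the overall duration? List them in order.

As given, the longest chain is Extract→Image = 5+11 = 16, so the finish is 16 hours.
Extract is on the critical path; changing it to 1 makes that path 12 hours.
Now Sequence→Image = 5+11 = 16 is longest, so the finish becomes 16 hours.

Sequence, Image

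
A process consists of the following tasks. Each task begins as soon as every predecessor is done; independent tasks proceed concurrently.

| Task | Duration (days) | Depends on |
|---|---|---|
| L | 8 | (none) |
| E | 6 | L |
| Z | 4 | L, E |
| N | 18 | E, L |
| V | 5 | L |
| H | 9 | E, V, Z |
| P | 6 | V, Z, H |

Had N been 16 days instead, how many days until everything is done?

Critical path before the change: L→E→Z→H→P = 8+6+4+9+6 = 33 giving 33 days.
N is off the critical path — its longest chain is 32 days, giving 1 of slack.
The critical path is still L→E→Z→H→P; finish is now 33 days.

33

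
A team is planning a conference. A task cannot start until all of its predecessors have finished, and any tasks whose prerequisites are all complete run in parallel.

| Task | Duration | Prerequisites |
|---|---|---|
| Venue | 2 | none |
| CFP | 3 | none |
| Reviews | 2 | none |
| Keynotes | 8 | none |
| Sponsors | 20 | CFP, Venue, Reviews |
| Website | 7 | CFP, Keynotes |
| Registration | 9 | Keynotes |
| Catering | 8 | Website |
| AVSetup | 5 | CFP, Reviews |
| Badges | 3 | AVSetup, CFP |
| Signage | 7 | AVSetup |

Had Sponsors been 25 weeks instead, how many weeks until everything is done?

Actual critical path: CFP→Sponsors = 3+20 = 23 ⇒ 23 weeks.
Sponsors is on the critical path; changing it to 25 makes that path 28 weeks.
The critical path is still CFP→Sponsors; finish is now 28 weeks.

28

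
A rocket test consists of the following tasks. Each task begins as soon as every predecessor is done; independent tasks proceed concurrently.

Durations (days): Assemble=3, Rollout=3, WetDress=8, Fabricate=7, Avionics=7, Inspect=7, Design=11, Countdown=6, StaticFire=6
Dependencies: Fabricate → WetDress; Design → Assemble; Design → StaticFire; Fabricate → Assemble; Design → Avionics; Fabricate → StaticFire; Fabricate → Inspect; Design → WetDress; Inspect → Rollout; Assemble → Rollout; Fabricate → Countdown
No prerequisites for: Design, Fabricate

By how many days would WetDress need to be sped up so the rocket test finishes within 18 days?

Current finish: 19 days; target: 18.
WetDress is on every critical path, so each day cut from WetDress cuts the finish by one (this holds down to a finish of 18).
Need 19 − 18 = 1 day off WetDress → WetDress becomes 7 days, finish becomes 18.

1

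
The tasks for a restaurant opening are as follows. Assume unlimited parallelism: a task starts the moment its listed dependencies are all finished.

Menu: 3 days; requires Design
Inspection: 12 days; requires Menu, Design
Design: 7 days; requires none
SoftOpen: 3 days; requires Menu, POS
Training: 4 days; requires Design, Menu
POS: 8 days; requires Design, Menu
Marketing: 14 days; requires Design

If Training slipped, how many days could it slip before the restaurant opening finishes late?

Design→Menu→Inspection = 7+3+12 = 22 sets the makespan at 22 days.
The longest chain containing Training totals 14 days.
Float = 22 − 14 = 8.

8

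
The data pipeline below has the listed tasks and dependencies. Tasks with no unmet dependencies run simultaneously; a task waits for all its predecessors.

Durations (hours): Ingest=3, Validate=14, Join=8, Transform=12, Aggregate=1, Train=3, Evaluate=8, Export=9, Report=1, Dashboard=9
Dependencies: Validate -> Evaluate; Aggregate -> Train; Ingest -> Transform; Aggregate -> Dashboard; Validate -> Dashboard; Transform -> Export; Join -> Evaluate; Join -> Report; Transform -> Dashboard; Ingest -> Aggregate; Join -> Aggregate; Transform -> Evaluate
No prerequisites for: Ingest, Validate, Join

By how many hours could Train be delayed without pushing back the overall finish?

12

Critical path: Ingest→Transform→Export = 3+12+9 = 24, so the finish is 24 hours.
Longest path through Train: 12 hours (earliest finish 12, latest finish 24).
Float = 24 − 12 = 12.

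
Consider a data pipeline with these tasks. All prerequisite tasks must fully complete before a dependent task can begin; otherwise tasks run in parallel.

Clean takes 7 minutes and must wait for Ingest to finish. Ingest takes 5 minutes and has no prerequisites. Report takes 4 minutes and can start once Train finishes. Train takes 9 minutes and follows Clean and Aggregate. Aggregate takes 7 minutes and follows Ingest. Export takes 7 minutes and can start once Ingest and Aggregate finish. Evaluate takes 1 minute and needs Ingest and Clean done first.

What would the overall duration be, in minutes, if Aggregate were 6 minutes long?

25

Baseline: Ingest→Aggregate→Train→Report = 5+7+9+4 = 25 → 25 minutes.
Since Aggregate is critical, the -1 change carries straight to that chain (now 24 minutes).
New critical path: Ingest→Clean→Train→Report = 5+7+9+4 = 25 ⇒ 25 minutes.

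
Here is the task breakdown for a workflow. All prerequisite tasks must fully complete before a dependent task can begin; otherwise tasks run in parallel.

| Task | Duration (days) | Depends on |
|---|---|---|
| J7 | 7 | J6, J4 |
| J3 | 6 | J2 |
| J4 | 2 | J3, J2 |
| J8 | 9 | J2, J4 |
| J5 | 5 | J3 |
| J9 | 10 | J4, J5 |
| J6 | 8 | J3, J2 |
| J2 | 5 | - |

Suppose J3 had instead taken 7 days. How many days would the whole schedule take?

Actual critical path: J2→J3→J5→J9 = 5+6+5+10 = 26 ⇒ 26 days.
J3 lies on that path, so at 7 days the path becomes 27 days.
No other chain overtakes it, so the finish is 27 days.

27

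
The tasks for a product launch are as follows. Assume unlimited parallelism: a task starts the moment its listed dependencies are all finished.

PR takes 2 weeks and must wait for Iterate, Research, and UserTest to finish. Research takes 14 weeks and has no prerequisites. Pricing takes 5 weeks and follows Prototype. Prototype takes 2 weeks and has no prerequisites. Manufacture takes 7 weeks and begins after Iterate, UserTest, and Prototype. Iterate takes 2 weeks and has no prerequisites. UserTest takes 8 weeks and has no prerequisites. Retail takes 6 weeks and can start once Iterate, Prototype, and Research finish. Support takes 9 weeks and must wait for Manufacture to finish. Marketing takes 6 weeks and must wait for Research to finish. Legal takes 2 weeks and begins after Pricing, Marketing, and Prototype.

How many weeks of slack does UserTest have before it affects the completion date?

0

Critical path: UserTest→Manufacture→Support = 8+7+9 = 24, so the finish is 24 weeks.
Longest path through UserTest: 24 weeks (earliest finish 8, latest finish 8).
Float = 24 − 24 = 0.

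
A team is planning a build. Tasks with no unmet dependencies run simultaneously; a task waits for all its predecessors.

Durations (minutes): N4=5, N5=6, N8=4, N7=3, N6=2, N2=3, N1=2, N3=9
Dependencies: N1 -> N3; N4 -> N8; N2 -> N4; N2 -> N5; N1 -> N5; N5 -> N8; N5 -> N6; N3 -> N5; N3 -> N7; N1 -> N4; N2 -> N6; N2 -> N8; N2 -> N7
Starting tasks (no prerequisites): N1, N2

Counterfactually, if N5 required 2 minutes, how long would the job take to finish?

17

Actual critical path: N1→N3→N5→N8 = 2+9+6+4 = 21 ⇒ 21 minutes.
N5 lies on that path, so at 2 minutes the path becomes 17 minutes.
No other chain overtakes it, so the finish is 17 minutes.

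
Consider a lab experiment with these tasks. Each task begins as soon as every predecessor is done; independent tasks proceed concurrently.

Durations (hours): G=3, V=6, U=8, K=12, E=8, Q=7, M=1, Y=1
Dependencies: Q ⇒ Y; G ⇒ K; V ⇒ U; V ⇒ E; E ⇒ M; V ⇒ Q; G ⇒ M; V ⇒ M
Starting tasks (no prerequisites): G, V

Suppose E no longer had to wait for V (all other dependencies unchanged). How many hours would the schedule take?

Original critical path: G→K = 3+12 = 15 ⇒ 15 hours.
Without V→E, E's earliest start moves from 6 to 0.
New critical path: G→K = 3+12 = 15 ⇒ 15 hours.

15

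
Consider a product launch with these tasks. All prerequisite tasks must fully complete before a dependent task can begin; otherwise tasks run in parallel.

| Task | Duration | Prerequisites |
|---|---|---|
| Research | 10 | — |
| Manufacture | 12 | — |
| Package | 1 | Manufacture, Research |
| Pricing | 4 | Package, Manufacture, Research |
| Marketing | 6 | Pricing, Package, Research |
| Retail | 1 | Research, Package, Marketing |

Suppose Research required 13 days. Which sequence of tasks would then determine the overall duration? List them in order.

Research, Package, Pricing, Marketing, Retail

As given, the longest chain is Manufacture→Package→Pricing→Marketing→Retail = 12+1+4+6+1 = 24, so the finish is 24 days.
Research has 2 days of float (longest path through it is 22).
New critical path: Research→Package→Pricing→Marketing→Retail = 13+1+4+6+1 = 25 ⇒ 25 days.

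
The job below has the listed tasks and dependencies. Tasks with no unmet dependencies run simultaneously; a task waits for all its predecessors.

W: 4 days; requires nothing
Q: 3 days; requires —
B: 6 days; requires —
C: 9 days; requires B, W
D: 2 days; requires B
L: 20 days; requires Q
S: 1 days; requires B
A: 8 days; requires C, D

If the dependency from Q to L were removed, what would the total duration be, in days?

Before: longest chain Q→L = 3+20 = 23, finish 23.
Without Q→L, L's earliest start moves from 3 to 0.
New critical path: B→C→A = 6+9+8 = 23 ⇒ 23 days.

23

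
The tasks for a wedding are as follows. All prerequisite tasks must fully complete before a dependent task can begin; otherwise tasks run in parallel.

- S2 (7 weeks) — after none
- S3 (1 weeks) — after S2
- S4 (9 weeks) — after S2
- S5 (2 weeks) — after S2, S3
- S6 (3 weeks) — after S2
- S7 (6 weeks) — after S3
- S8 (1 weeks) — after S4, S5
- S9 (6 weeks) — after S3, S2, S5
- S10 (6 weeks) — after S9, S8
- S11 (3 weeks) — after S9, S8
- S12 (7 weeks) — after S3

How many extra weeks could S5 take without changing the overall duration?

Critical path: S2→S4→S8→S10 = 7+9+1+6 = 23, so the finish is 23 weeks.
The longest chain containing S5 totals 22 weeks.
Slack of S5 = 9 − 8 = 1 week.

1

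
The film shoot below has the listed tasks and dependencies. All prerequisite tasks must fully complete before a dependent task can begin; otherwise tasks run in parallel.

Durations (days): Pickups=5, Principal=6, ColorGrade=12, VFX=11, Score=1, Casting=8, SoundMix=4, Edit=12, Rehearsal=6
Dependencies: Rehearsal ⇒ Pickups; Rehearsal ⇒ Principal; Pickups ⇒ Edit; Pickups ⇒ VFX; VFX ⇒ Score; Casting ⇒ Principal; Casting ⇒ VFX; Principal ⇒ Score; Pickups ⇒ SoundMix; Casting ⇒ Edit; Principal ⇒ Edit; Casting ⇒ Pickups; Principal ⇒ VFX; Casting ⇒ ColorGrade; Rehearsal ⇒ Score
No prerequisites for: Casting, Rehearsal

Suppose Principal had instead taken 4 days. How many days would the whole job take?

25

The binding path is Casting→Principal→VFX→Score = 8+6+11+1 = 26; finish at 26 days.
Principal lies on that path, so at 4 days the path becomes 24 days.
The binding chain switches to Casting→Pickups→VFX→Score = 8+5+11+1 = 25; finish 25 days.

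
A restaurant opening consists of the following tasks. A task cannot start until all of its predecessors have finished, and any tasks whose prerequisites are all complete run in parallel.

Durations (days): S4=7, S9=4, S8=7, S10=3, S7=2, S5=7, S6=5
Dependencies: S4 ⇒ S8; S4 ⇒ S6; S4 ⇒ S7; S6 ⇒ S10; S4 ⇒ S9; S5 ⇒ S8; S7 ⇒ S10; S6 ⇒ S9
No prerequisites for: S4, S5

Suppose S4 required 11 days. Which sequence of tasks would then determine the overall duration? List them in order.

S4, S6, S9

Baseline: S4→S6→S9 = 7+5+4 = 16 → 16 days.
S4 lies on that path, so at 11 days the path becomes 20 days.
The critical path is still S4→S6→S9; finish is now 20 days.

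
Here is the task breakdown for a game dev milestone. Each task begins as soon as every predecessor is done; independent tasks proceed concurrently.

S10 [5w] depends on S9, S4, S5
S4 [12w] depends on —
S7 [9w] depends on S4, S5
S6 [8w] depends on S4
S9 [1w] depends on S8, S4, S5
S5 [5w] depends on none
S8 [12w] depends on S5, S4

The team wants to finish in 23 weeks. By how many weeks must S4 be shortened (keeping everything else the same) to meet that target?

7

Current finish: 30 weeks; target: 23.
S4 is on every critical path, so each week cut from S4 cuts the finish by one (this holds down to a finish of 23).
Need 30 − 23 = 7 weeks off S4 → S4 becomes 5 weeks, finish becomes 23.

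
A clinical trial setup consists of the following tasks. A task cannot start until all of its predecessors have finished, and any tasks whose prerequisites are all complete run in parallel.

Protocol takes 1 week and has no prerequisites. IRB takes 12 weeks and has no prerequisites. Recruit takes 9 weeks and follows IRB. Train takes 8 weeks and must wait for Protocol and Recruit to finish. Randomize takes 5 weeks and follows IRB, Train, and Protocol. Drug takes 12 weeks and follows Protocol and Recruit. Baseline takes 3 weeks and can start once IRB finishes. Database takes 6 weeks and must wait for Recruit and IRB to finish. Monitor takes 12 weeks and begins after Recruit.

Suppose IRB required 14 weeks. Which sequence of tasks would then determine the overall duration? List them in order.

IRB, Recruit, Train, Randomize

The binding path is IRB→Recruit→Train→Randomize = 12+9+8+5 = 34; finish at 34 weeks.
Since IRB is critical, the +2 change carries straight to that chain (now 36 weeks).
The critical path is still IRB→Recruit→Train→Randomize; finish is now 36 weeks.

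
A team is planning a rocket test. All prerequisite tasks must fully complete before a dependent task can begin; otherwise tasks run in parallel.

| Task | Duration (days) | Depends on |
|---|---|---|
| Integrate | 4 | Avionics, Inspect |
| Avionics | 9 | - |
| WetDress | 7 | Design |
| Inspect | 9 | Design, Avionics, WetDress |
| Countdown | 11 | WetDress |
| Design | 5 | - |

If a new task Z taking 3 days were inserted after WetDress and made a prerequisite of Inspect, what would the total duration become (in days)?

Originally the plan takes 25 days.
With Z inserted, Inspect now waits for max(Design, Avionics, WetDress, Z).
New critical path: Design→WetDress→Z→Inspect→Integrate = 5+7+3+9+4 = 28 ⇒ 28 days.

28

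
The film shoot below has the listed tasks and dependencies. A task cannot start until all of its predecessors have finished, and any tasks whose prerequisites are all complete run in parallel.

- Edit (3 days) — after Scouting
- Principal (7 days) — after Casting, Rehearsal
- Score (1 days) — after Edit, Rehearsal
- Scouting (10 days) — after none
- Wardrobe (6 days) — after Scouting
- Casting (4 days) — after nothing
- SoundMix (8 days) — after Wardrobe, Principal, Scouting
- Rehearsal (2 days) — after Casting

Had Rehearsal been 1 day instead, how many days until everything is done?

The binding path is Scouting→Wardrobe→SoundMix = 10+6+8 = 24; finish at 24 days.
Rehearsal is off the critical path — its longest chain is 21 days, giving 3 of slack.
That remains the longest chain; total 24 days.

24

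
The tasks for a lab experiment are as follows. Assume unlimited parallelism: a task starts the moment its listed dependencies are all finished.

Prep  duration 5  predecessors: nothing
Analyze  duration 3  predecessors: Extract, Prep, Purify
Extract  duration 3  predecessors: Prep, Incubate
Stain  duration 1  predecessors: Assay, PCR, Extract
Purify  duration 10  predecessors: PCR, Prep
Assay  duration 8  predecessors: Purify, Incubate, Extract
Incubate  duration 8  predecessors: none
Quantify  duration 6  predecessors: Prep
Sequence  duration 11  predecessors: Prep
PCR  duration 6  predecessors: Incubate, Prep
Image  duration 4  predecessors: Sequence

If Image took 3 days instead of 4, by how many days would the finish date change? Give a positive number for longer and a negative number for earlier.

The binding path is Incubate→PCR→Purify→Assay→Stain = 8+6+10+8+1 = 33; finish at 33 days.
Image has 13 days of float (longest path through it is 20).
The critical path is still Incubate→PCR→Purify→Assay→Stain; finish is now 33 days.
Change in finish: 33 − 33 = +0 days.

0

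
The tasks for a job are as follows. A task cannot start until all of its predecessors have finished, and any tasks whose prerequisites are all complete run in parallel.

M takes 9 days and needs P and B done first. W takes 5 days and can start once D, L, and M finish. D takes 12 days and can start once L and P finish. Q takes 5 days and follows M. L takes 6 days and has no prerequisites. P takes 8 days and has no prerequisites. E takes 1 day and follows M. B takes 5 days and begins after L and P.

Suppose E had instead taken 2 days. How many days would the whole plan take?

27

Actual critical path: P→B→M→W = 8+5+9+5 = 27 ⇒ 27 days.
E is off the critical path — its longest chain is 23 days, giving 4 of slack.
The critical path is still P→B→M→W; finish is now 27 days.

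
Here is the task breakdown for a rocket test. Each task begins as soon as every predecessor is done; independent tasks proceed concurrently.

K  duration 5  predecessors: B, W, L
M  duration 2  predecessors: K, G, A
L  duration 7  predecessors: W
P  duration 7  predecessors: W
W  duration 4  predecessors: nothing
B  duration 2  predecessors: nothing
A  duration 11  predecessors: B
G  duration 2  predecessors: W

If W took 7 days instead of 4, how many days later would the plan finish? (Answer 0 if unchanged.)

3

Actual critical path: W→L→K→M = 4+7+5+2 = 18 ⇒ 18 days.
W lies on that path, so at 7 days the path becomes 21 days.
That remains the longest chain; total 21 days.
Change in finish: 21 − 18 = +3 days.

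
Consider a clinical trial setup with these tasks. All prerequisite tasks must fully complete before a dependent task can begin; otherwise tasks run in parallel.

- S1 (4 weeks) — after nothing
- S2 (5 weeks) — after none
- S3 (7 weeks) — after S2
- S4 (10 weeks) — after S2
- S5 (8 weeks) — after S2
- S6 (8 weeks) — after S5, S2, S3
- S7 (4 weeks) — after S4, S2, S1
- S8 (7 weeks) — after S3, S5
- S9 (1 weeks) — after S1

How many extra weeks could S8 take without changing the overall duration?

S2→S5→S6 = 5+8+8 = 21 sets the makespan at 21 weeks.
Longest path through S8: 20 weeks (earliest finish 20, latest finish 21).
Float = 21 − 20 = 1.

1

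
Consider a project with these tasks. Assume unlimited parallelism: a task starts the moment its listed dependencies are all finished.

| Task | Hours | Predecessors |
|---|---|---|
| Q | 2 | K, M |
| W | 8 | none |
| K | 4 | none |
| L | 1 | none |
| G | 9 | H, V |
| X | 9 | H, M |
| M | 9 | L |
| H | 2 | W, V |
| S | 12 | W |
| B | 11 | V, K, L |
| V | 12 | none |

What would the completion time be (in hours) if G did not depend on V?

23

With the dependency in place, V→H→G = 12+2+9 = 23 sets the finish at 23 hours.
Dropping V→G doesn't change G's earliest start (14); another predecessor still binds.
After: V→H→G = 12+2+9 = 23 → 23 hours.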